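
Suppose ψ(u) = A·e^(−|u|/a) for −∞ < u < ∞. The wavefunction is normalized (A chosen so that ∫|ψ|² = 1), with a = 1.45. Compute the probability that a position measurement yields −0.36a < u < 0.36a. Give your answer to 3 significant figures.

|ψ|² is the probability density, so P = ∫_{−0.36a}^{0.36a} |ψ|² du.
The normalization integral ∫|ψ|²du over the whole domain equals a·A², and A² cancels in the ratio.
By symmetry take twice the u ≥ 0 contribution in numerator and denominator; the 2's cancel. Let t = u/a; then A² and the length scale cancel, so P = ∫_{0}^{0.36} e^(-2·t) dt ÷ ∫_{0}^{∞} e^(-2·t) dt.
With ∫ e^(-2·t) dt = -e^(-2·t)/2 + C, the region integral is 1/2 - e^(-18/25)/2 and the full one is 1/2.
Evaluating gives P = 0.5132.

P ≈ 0.513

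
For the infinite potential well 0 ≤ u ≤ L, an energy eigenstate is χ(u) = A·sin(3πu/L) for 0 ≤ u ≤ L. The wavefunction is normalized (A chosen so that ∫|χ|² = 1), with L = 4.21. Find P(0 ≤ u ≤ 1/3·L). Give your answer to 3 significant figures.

P ≈ 0.333

The probability is P = ∫ |χ|² du over [0, 1/3·L].
Since A² = 1/(L/2), this is the region integral divided by the full normalization integral.
In terms of t = u/L (A² and the length scale cancel between numerator and denominator), P = [∫_{0}^{1/3} sin(3·π·t)^2 dt] / [∫_{0}^{1} sin(3·π·t)^2 dt].
Using ∫ sin(3·π·t)^2 dt = t/2 - sin(6·π·t)/(12·π), the numerator is 1/6 and the denominator is 1/2.
Evaluating gives P = 1/3.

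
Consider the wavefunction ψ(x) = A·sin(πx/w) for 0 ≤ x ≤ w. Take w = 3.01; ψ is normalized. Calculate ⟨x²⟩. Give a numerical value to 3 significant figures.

⟨x^2⟩ ≈ 2.56

The expectation value is the |ψ|²-weighted average of x^2: ∫ x^2|ψ|² dx.
The ratio of the moment integral to the normalization integral gives ⟨x²⟩ = -w^2/(2·π^2) + w^2/3.
Putting w = 3.01 gives 2.561.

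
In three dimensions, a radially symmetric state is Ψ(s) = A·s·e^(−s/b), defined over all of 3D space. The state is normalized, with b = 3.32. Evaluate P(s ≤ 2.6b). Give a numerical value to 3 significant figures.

With dV = 4πs²ds, the probability is ∫|Ψ|² dV over s ≤ 2.6b.
Normalization gives A² = 1/(3·π·b^5).
In terms of u = s/b (A², 4π and the length scale all cancel between numerator and denominator), P = [∫_{0}^{2.6} u^4·e^(-2·u) du] / [∫_{0}^{∞} u^4·e^(-2·u) du].
An antiderivative of u^4·e^(-2·u) is -(u^4/2 + u^3 + 3·u^2/2 + 3·u/2 + 3/4)·e^(-2·u); evaluating from 0 to 2.6 gives ≈ 0.44540, while the full integral is 3/4.
Taking the ratio yields P = 0.5939.

P ≈ 0.594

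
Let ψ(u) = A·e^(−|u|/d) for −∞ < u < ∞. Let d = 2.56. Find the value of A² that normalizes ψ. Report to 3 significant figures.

A^2 ≈ 0.391

We need A² ∫|f|² du = 1, taking the integral from −∞ to ∞.
Using ∫₀^∞ uⁿ e^(−αu) du = n!/αⁿ⁺¹, with ψ = A·e^(−|u|/d), the integral evaluates to A²·[d].
Setting this equal to 1 gives A² = 1/(d).
Plugging in d = 2.56 yields A = 0.6250.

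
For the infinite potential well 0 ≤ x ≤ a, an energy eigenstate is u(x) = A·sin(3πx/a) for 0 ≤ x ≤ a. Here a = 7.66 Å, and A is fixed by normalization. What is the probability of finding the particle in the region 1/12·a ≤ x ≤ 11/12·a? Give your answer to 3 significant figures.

P ≈ 0.939

|u|² is the probability density, so P = ∫_{1/12·a}^{11/12·a} |u|² dx.
With A² fixed by ∫|u|² = 1, i.e. A² = (a/2)^(−1), substitute and integrate.
Substituting t = x/a, A² and the length scale cancel in the ratio: P = ∫_{1/12}^{11/12} sin(3·π·t)^2 dt / ∫_{0}^{1} sin(3·π·t)^2 dt.
With ∫ sin(3·π·t)^2 dt = t/2 - sin(6·π·t)/(12·π) + C, the region integral is 1/(6·π) + 5/12 and the full one is 1/2.
Evaluating gives P = (2 + 5·π)/(6·π).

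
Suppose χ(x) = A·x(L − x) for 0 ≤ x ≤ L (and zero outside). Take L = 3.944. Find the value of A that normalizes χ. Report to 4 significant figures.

The normalization condition is ∫|χ|² dx = 1 from 0 to L.
Expanding the polynomial and integrating term by term, carrying out the integral gives A² · L^5/30.
So A² = (L^5/30)^(−1).
Plugging in L = 3.944 yields A = 0.17730.

A ≈ 0.1773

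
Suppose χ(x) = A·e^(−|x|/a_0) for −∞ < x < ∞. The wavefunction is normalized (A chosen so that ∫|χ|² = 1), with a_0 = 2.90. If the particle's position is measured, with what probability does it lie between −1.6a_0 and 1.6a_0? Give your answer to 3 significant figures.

P ≈ 0.959

|χ|² is the probability density, so P = ∫_{−1.6a_0}^{1.6a_0} |χ|² dx.
Since A² = 1/(a_0), this is the region integral divided by the full normalization integral.
Both integrals are even about x = 0, so only the x ≥ 0 halves are needed (the factors of 2 cancel). In terms of u = x/a_0 (A² and the length scale cancel between numerator and denominator), P = [∫_{0}^{1.6} e^(-2·u) du] / [∫_{0}^{∞} e^(-2·u) du].
Using ∫ e^(-2·u) du = -e^(-2·u)/2, the numerator is 1/2 - e^(-16/5)/2 and the denominator is 1/2.
Taking the ratio, P = 0.9592.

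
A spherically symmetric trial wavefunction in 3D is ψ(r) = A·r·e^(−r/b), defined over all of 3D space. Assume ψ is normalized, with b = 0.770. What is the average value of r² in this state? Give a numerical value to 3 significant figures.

⟨r^2⟩ ≈ 4.45

The expectation value is the |ψ|²-weighted average of r^2: ∫ r^2|ψ|² 4πr² dr.
Using ∫₀^∞ rⁿ e^(−αr) dr = n!/αⁿ⁺¹, since the A² factors cancel between numerator and denominator, ⟨r²⟩ = 15·b^2/2.
With b = 0.770, ⟨r^2⟩ = 4.447.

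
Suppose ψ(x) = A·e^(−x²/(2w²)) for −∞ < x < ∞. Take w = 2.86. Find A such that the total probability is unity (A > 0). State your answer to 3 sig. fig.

Normalization requires ∫|ψ|² dx = 1, integrated from −∞ to ∞.
Differentiating ∫e^(−αx²) dx = √(π/α) under α to get the higher moments, carrying out the integral gives A² · √(π)·w.
So A² = (√(π)·w)^(−1).
Plugging in w = 2.86 yields A = 0.4441.

A ≈ 0.444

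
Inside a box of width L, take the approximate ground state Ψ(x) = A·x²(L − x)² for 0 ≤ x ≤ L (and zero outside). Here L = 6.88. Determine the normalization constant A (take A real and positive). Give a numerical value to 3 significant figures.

A ≈ 0.00427

We need A² ∫|f|² dx = 1, taking the integral from 0 to L.
Expanding the polynomial and integrating term by term, ∫|Ψ|² dx = A²·(L^9/630).
Hence A² = 1/[L^9/630].
Plugging in L = 6.88 yields A = 0.004271.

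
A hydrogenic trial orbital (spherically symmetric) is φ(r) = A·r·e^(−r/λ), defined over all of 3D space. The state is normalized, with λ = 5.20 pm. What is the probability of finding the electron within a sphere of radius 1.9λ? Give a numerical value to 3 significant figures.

With dV = 4πr²dr, the probability is ∫|φ|² dV over r ≤ 1.9λ.
The full normalization integral is A²·[3·π·λ^5] = 1, fixing A².
In terms of u = r/λ (A², 4π and the length scale all cancel between numerator and denominator), P = [∫_{0}^{1.9} u^4·e^(-2·u) du] / [∫_{0}^{∞} u^4·e^(-2·u) du].
An antiderivative of u^4·e^(-2·u) is -(u^4/2 + u^3 + 3·u^2/2 + 3·u/2 + 3/4)·e^(-2·u); evaluating from 0 to 1.9 gives ≈ 0.24912, while the full integral is 3/4.
The region integral divided by the full integral gives P = 0.3322.

P ≈ 0.332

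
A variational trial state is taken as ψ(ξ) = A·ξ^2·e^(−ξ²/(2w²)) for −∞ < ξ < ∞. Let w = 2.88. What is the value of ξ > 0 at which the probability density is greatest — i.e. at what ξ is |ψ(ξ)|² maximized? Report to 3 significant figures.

The maximum of |ψ(ξ)|² occurs where its derivative vanishes.
This gives ξ = √(2)·w.
With w = 2.88, the value of ξ > 0 at which the probability density is greatest is 4.073.

ξ ≈ 4.07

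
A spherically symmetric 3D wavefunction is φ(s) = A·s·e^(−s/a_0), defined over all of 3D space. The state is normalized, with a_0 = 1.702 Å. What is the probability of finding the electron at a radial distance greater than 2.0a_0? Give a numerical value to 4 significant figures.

Integrate the radial probability density 4πs²|φ|² over s > 2.0a_0.
A² is fixed by ∫₀^∞ 4πs²|φ|² ds = 1, i.e. A² = (3·π·a_0^5)^(−1).
Let u = s/a_0; then A², 4π and the length scale all cancel, so P = ∫_{2.0}^{∞} u^4·e^(-2·u) du ÷ ∫_{0}^{∞} u^4·e^(-2·u) du.
With ∫ u^4·e^(-2·u) du = -(u^4/2 + u^3 + 3·u^2/2 + 3·u/2 + 3/4)·e^(-2·u) + C, the region integral is 103·e^(-4)/4 and the full one is 3/4.
The region integral divided by the full integral gives P = 0.62884.

P ≈ 0.6288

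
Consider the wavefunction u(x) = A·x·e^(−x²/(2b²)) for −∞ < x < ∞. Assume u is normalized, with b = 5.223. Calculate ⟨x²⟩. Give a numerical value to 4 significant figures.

The expectation value is the |u|²-weighted average of x^2: ∫ x^2|u|² dx.
With ∫_{−∞}^{∞} x^(2m) e^(−αx²) dx = (2m−1)!!·√π / (2^m α^(m+1/2)), the ratio of the moment integral to the normalization integral gives ⟨x²⟩ = 3·b^2/2.
With b = 5.223, ⟨x^2⟩ = 40.920.

⟨x^2⟩ ≈ 40.92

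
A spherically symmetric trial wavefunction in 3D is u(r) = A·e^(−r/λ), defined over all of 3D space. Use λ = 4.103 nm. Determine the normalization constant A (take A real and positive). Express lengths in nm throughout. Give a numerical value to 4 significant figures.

A ≈ 0.06788 nm^(-3/2)

Require ∫ |u|² 4πr² dr = 1 over the whole domain.
(Spherical symmetry: dV = 4πr² dr.)
With ∫₀^∞ r^2 e^(−αr) dr = 2!/α^3, the integral (without the A² prefactor) comes out to π·λ^3.
Substituting λ = 4.103 gives A² = 0.0046084, so A = 0.067885.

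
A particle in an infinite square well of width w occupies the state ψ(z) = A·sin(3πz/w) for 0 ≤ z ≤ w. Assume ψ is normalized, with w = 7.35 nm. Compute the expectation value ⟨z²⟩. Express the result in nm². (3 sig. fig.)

The expectation value is the |ψ|²-weighted average of z^2: ∫ z^2|ψ|² dz.
With ∫₀^w sin²(nπz/w) dz = w/2, evaluating both integrals, ⟨z²⟩ = -w^2/(18·π^2) + w^2/3.
With w = 7.35, ⟨z^2⟩ = 17.70.

⟨z^2⟩ ≈ 17.7 nm^2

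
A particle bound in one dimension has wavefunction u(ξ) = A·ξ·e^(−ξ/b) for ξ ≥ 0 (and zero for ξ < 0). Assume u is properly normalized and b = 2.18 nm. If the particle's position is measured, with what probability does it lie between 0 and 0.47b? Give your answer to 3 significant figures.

The probability is P = ∫ |u|² dξ over [0, 0.47b].
With A² fixed by ∫|u|² = 1, i.e. A² = (b^3/4)^(−1), substitute and integrate.
In terms of t = ξ/b (A² and the length scale cancel between numerator and denominator), P = [∫_{0}^{0.47} t^2·e^(-2·t) dt] / [∫_{0}^{∞} t^2·e^(-2·t) dt].
With ∫ t^2·e^(-2·t) dt = -(2·t^2 + 2·t + 1)·e^(-2·t)/4 + C, the region integral is ≈ 0.017401 and the full one is 1/4.
The result is P = 0.06960.

P ≈ 0.0696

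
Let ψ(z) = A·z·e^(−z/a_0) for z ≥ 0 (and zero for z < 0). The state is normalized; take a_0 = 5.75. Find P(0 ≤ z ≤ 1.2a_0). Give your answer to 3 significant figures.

P = ∫_{0}^{1.2a_0} |ψ(z)|² dz.
The normalization integral ∫|ψ|²dz over the whole domain equals a_0^3/4·A², and A² cancels in the ratio.
In terms of u = z/a_0 (A² and the length scale cancel between numerator and denominator), P = [∫_{0}^{1.2} u^2·e^(-2·u) du] / [∫_{0}^{∞} u^2·e^(-2·u) du].
With ∫ u^2·e^(-2·u) du = -(2·u^2 + 2·u + 1)·e^(-2·u)/4 + C, the region integral is 1/4 - 157·e^(-12/5)/100 and the full one is 1/4.
The result is P = 0.4303.

P ≈ 0.430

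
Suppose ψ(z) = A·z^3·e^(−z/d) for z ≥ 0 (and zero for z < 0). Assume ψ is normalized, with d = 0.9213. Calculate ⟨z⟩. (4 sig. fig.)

⟨z⟩ ≈ 3.225

⟨z⟩ = ∫ z |ψ|² dz over the full domain.
Since the A² factors cancel between numerator and denominator, ⟨z⟩ = 7·d/2.
With d = 0.9213, ⟨z⟩ = 3.2246.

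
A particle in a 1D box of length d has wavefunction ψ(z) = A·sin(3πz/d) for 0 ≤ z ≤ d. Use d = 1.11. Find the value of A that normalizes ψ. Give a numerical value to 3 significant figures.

The normalization condition is ∫|ψ|² dz = 1 from 0 to d.
With ψ = A·sin(3πz/d), the integral evaluates to A²·[d/2].
So A² = (d/2)^(−1).
Substituting d = 1.11 gives A² = 1.802, so A = 1.342.

A ≈ 1.34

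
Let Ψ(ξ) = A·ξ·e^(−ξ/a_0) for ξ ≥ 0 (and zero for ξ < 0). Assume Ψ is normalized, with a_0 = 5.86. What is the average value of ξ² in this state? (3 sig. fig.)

⟨ξ^2⟩ ≈ 103

The expectation value is the |Ψ|²-weighted average of ξ^2: ∫ ξ^2|Ψ|² dξ.
Since the A² factors cancel between numerator and denominator, ⟨ξ²⟩ = 3·a_0^2.
With a_0 = 5.86, ⟨ξ^2⟩ = 103.0.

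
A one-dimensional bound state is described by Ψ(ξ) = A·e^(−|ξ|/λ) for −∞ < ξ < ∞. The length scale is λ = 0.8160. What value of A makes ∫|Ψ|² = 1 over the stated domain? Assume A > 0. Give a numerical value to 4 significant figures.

We need A² ∫|f|² dξ = 1, taking the integral from −∞ to ∞.
The integral (without the A² prefactor) comes out to λ.
So A² = (λ)^(−1).
Substituting λ = 0.8160 gives A² = 1.2255, so A = 1.1070.

A ≈ 1.107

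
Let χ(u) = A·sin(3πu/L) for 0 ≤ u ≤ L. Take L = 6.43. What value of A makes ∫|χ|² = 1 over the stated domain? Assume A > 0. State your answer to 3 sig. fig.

A ≈ 0.558

Require ∫ |χ|² du = 1 over the whole domain.
With χ = A·sin(3πu/L), the integral evaluates to A²·[L/2].
Hence A² = 1/[L/2].
Plugging in L = 6.43 yields A = 0.5577.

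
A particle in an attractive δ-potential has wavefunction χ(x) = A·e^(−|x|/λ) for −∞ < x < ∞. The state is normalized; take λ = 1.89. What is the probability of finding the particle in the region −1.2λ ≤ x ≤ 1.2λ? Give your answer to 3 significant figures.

P ≈ 0.909

|χ|² is the probability density, so P = ∫_{−1.2λ}^{1.2λ} |χ|² dx.
The normalization integral ∫|χ|²dx over the whole domain equals λ·A², and A² cancels in the ratio.
By symmetry take twice the x ≥ 0 contribution in numerator and denominator; the 2's cancel. In terms of u = x/λ (A² and the length scale cancel between numerator and denominator), P = [∫_{0}^{1.2} e^(-2·u) du] / [∫_{0}^{∞} e^(-2·u) du].
An antiderivative of e^(-2·u) is -e^(-2·u)/2; evaluating from 0 to 1.2 gives 1/2 - e^(-12/5)/2, while the full integral is 1/2.
Taking the ratio, P = 0.9093.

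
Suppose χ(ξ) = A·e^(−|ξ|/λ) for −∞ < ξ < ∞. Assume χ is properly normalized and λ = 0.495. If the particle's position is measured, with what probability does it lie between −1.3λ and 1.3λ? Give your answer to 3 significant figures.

P ≈ 0.926

The probability is P = ∫ |χ|² dξ over [−1.3λ, 1.3λ].
The normalization integral ∫|χ|²dξ over the whole domain equals λ·A², and A² cancels in the ratio.
By symmetry take twice the ξ ≥ 0 contribution in numerator and denominator; the 2's cancel. In terms of u = ξ/λ (A² and the length scale cancel between numerator and denominator), P = [∫_{0}^{1.3} e^(-2·u) du] / [∫_{0}^{∞} e^(-2·u) du].
Using ∫ e^(-2·u) du = -e^(-2·u)/2, the numerator is 1/2 - e^(-13/5)/2 and the denominator is 1/2.
Taking the ratio, P = 0.9257.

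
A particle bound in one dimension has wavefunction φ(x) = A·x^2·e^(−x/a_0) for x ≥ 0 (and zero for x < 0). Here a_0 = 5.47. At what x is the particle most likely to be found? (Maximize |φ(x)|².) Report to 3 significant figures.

Set d/dx [|φ(x)|²] = 0 and solve for x > 0.
This gives x = 2·a_0.
With a_0 = 5.47, the most probable position is 10.94.

x ≈ 10.9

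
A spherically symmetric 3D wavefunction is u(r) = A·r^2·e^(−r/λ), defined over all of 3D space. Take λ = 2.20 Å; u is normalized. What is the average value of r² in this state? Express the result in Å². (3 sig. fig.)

⟨r^2⟩ ≈ 67.8 Å^2

The expectation value is the |u|²-weighted average of r^2: ∫ r^2|u|² 4πr² dr.
Using ∫₀^∞ rⁿ e^(−αr) dr = n!/αⁿ⁺¹, the ratio of the moment integral to the normalization integral gives ⟨r²⟩ = 14·λ^2.
With λ = 2.20, ⟨r^2⟩ = 67.76.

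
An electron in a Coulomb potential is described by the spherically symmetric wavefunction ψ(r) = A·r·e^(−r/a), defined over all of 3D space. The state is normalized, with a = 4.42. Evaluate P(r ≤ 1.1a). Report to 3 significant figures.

Integrate the radial probability density 4πr²|ψ|² over r ≤ 1.1a.
Normalization gives A² = 1/(3·π·a^5).
In terms of u = r/a (A², 4π and the length scale all cancel between numerator and denominator), P = [∫_{0}^{1.1} u^4·e^(-2·u) du] / [∫_{0}^{∞} u^4·e^(-2·u) du].
Using ∫ u^4·e^(-2·u) du = -(u^4/2 + u^3 + 3·u^2/2 + 3·u/2 + 3/4)·e^(-2·u), the numerator is ≈ 0.054372 and the denominator is 3/4.
Taking the ratio yields P = 0.07250.

P ≈ 0.0725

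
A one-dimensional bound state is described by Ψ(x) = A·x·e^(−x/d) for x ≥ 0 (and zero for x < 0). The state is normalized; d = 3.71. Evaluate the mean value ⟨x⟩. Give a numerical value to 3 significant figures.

⟨x⟩ ≈ 5.57

By definition ⟨x⟩ = ∫ x |Ψ(x)|² dx.
Evaluating both integrals, ⟨x⟩ = 3·d/2.
Putting d = 3.71 gives 5.565.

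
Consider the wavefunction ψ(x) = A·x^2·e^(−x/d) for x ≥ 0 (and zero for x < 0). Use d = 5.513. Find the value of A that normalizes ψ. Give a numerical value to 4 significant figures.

A ≈ 0.01618

The normalization condition is ∫|ψ|² dx = 1 from 0 to ∞.
Using ∫₀^∞ xⁿ e^(−αx) dx = n!/αⁿ⁺¹, ∫|ψ|² dx = A²·(3·d^5/4).
Hence A² = 1/[3·d^5/4].
With d = 5.513: A² = 0.00026182 and A = 0.016181.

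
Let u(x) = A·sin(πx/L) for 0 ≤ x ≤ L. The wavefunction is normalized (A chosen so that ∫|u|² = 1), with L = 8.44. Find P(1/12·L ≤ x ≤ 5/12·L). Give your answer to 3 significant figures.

P = ∫_{1/12·L}^{5/12·L} |u(x)|² dx.
Since A² = 1/(L/2), this is the region integral divided by the full normalization integral.
Let t = x/L; then A² and the length scale cancel, so P = ∫_{1/12}^{5/12} sin(π·t)^2 dt ÷ ∫_{0}^{1} sin(π·t)^2 dt.
With ∫ sin(π·t)^2 dt = t/2 - sin(2·π·t)/(4·π) + C, the region integral is 1/6 and the full one is 1/2.
The result is P = 1/3.

P ≈ 0.333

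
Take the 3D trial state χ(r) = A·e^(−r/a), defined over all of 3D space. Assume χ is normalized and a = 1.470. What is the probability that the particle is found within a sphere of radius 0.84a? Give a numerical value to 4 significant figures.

P ≈ 0.2375

With dV = 4πr²dr, the probability is ∫|χ|² dV over r ≤ 0.84a.
Normalization gives A² = 1/(π·a^3).
In terms of u = r/a (A², 4π and the length scale all cancel between numerator and denominator), P = [∫_{0}^{0.84} u^2·e^(-2·u) du] / [∫_{0}^{∞} u^2·e^(-2·u) du].
With ∫ u^2·e^(-2·u) du = -(2·u^2 + 2·u + 1)·e^(-2·u)/4 + C, the region integral is 1/4 - 2557·e^(-42/25)/2500 and the full one is 1/4.
The region integral divided by the full integral gives P = 0.23751.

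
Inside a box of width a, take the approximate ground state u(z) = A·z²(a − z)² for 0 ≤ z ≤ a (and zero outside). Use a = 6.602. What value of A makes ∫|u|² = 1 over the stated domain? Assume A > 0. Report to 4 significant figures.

We need A² ∫|f|² dz = 1, taking the integral from 0 to a.
∫|u|² dz = A²·(a^9/630).
Setting this equal to 1 gives A² = 1/(a^9/630).
Substituting a = 6.602 gives A² = 0.000026440, so A = 0.0051420.

A ≈ 0.005142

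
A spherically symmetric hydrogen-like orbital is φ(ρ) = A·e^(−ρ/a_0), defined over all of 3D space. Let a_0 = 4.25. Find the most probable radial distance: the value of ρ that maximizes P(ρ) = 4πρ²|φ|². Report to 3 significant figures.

ρ ≈ 4.25

Differentiate P(ρ) = 4πρ²|φ|² with respect to ρ and set to zero.
This gives ρ = a_0.
With a_0 = 4.25, the most probable radial distance is 4.250.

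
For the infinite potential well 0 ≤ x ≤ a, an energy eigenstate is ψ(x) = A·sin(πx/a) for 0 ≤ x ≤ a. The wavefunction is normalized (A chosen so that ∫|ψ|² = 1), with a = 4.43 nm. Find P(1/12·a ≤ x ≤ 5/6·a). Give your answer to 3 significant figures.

P ≈ 0.967

The probability is P = ∫ |ψ|² dx over [1/12·a, 5/6·a].
Since A² = 1/(a/2), this is the region integral divided by the full normalization integral.
Substituting u = x/a, A² and the length scale cancel in the ratio: P = ∫_{1/12}^{5/6} sin(π·u)^2 du / ∫_{0}^{1} sin(π·u)^2 du.
An antiderivative of sin(π·u)^2 is u/2 - sin(2·π·u)/(4·π); evaluating from 1/12 to 5/6 gives 1/(8·π) + √(3)/(8·π) + 3/8, while the full integral is 1/2.
The result is P = (1 + √(3) + 3·π)/(4·π).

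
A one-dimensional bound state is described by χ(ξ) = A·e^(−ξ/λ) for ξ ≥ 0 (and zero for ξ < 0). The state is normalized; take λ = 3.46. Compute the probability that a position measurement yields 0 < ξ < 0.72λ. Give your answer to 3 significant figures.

P ≈ 0.763

The probability is P = ∫ |χ|² dξ over [0, 0.72λ].
With A² fixed by ∫|χ|² = 1, i.e. A² = (λ/2)^(−1), substitute and integrate.
In terms of u = ξ/λ (A² and the length scale cancel between numerator and denominator), P = [∫_{0}^{0.72} e^(-2·u) du] / [∫_{0}^{∞} e^(-2·u) du].
An antiderivative of e^(-2·u) is -e^(-2·u)/2; evaluating from 0 to 0.72 gives 1/2 - e^(-36/25)/2, while the full integral is 1/2.
Evaluating gives P = 0.7631.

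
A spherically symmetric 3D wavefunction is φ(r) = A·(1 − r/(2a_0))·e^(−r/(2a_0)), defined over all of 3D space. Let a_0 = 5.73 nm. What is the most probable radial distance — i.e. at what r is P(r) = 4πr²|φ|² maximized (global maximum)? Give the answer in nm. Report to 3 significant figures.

r ≈ 30.0 nm

Differentiate P(r) = 4πr²|φ|² with respect to r and set to zero.
This gives r = a_0·(√(5) + 3).
With a_0 = 5.73, the most probable radial distance is 30.00 nm.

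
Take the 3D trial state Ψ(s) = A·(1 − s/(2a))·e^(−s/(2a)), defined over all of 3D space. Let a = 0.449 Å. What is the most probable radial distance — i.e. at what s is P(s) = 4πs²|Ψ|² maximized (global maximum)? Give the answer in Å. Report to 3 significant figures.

Set d/ds [P(s) = 4πs²|Ψ|²] = 0 and solve for s > 0.
Solving yields s = a·(√(5) + 3).
With a = 0.449, the most probable radial distance is 2.351 Å.

s ≈ 2.35 Å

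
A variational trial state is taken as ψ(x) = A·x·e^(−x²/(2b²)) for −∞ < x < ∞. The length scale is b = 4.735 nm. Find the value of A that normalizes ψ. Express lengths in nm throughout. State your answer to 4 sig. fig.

The normalization condition is ∫|ψ|² dx = 1 from −∞ to ∞.
With ψ = A·x·e^(−x²/(2b²)), the integral evaluates to A²·[√(π)·b^3/2].
So A² = (√(π)·b^3/2)^(−1).
Plugging in b = 4.735 yields A = 0.10310.

A ≈ 0.1031 nm^(-3/2)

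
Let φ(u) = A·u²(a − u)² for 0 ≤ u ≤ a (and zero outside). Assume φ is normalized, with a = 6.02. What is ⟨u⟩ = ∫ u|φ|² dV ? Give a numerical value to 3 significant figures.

By definition ⟨u⟩ = ∫ u |φ(u)|² du.
Since the A² factors cancel between numerator and denominator, ⟨u⟩ = a/2.
Putting a = 6.02 gives 3.010.

⟨u⟩ ≈ 3.01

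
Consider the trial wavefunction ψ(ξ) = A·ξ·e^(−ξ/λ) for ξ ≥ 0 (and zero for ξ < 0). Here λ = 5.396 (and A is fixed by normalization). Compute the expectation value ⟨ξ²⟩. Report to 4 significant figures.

⟨ξ²⟩ = ∫ ξ^2 |ψ|² dξ over the full domain.
Evaluating both integrals, ⟨ξ²⟩ = 3·λ^2.
With λ = 5.396, ⟨ξ^2⟩ = 87.350.

⟨ξ^2⟩ ≈ 87.35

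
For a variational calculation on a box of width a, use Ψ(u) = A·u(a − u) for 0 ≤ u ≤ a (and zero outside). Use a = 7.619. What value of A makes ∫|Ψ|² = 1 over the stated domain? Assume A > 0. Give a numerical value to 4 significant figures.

We need A² ∫|f|² du = 1, taking the integral from 0 to a.
Expanding the polynomial and integrating term by term, the integral (without the A² prefactor) comes out to a^5/30.
So A² = (a^5/30)^(−1).
Plugging in a = 7.619 yields A = 0.034183.

A ≈ 0.03418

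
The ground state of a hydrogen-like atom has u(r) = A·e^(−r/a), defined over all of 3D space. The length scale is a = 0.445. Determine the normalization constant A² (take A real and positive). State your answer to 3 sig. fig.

Normalization requires ∫|u|² 4πr² dr = 1, integrated from 0 to ∞.
(Spherical symmetry: dV = 4πr² dr.)
Recall ∫₀^∞ r^m e^(−r/β) dr = m!·β^(m+1), the integral (without the A² prefactor) comes out to π·a^3.
Plugging in a = 0.445 yields A = 1.901.

A^2 ≈ 3.61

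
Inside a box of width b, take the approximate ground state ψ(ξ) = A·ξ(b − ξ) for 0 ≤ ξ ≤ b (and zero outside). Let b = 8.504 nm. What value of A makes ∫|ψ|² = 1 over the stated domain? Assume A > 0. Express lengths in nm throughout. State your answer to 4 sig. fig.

The normalization condition is ∫|ψ|² dξ = 1 from 0 to b.
With ψ = A·ξ(b − ξ), the integral evaluates to A²·[b^5/30].
With b = 8.504: A² = 0.00067454 and A = 0.025972.

A ≈ 0.02597 nm^(-5/2)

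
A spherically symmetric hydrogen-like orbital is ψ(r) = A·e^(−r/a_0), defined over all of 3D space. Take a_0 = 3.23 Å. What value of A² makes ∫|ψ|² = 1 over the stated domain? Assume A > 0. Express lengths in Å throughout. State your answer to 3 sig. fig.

The normalization condition is ∫|ψ|² 4πr² dr = 1 from 0 to ∞.
(Spherical symmetry: dV = 4πr² dr.)
Recall ∫₀^∞ r^m e^(−r/β) dr = m!·β^(m+1), with ψ = A·e^(−r/a_0), the integral evaluates to A²·[π·a_0^3].
Hence A² = 1/[π·a_0^3].
With a_0 = 3.23: A² = 0.009446 and A = 0.09719.

A^2 ≈ 0.00945 Å^(-3)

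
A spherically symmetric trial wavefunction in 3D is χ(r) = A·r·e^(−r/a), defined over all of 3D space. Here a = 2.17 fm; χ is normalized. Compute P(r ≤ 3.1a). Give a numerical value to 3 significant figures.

Integrate the radial probability density 4πr²|χ|² over r ≤ 3.1a.
Normalization gives A² = 1/(3·π·a^5).
Let u = r/a; then A², 4π and the length scale all cancel, so P = ∫_{0}^{3.1} u^4·e^(-2·u) du ÷ ∫_{0}^{∞} u^4·e^(-2·u) du.
Using ∫ u^4·e^(-2·u) du = -(u^4/2 + u^3 + 3·u^2/2 + 3·u/2 + 3/4)·e^(-2·u), the numerator is ≈ 0.55562 and the denominator is 3/4.
The region integral divided by the full integral gives P = 0.7408.

P ≈ 0.741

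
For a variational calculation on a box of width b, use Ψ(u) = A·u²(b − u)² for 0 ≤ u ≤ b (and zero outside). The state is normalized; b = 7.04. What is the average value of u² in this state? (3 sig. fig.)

The expectation value is the |Ψ|²-weighted average of u^2: ∫ u^2|Ψ|² du.
Expanding the polynomial and integrating term by term, the ratio of the moment integral to the normalization integral gives ⟨u²⟩ = 3·b^2/11.
Putting b = 7.04 gives 13.52.

⟨u^2⟩ ≈ 13.5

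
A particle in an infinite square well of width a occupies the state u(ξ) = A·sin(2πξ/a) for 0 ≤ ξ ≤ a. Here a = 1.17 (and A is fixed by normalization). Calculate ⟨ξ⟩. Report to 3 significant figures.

⟨ξ⟩ ≈ 0.585

By definition ⟨ξ⟩ = ∫ ξ |u(ξ)|² dξ.
With ∫₀^a sin²(nπξ/a) dξ = a/2, evaluating both integrals, ⟨ξ⟩ = a/2.
With a = 1.17, ⟨ξ⟩ = 0.5850.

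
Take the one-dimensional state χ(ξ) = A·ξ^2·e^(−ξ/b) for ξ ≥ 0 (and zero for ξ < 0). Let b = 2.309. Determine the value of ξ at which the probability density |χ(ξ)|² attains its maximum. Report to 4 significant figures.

ξ ≈ 4.618

Differentiate |χ(ξ)|² with respect to ξ and set to zero.
This gives ξ = 2·b.
With b = 2.309, the most probable position is 4.6180.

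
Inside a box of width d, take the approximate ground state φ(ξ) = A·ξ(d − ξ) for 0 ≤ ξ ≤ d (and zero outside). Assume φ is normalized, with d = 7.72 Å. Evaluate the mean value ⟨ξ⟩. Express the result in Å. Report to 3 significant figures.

⟨ξ⟩ ≈ 3.86 Å

By definition ⟨ξ⟩ = ∫ ξ |φ(ξ)|² dξ.
Expanding the polynomial and integrating term by term, the ratio of the moment integral to the normalization integral gives ⟨ξ⟩ = d/2.
Putting d = 7.72 gives 3.860.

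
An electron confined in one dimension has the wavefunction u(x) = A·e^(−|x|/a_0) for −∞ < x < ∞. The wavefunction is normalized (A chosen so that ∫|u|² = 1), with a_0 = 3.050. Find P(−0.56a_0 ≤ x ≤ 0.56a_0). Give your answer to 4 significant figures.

|u|² is the probability density, so P = ∫_{−0.56a_0}^{0.56a_0} |u|² dx.
Since A² = 1/(a_0), this is the region integral divided by the full normalization integral.
Both integrals are even about x = 0, so only the x ≥ 0 halves are needed (the factors of 2 cancel). Substituting t = x/a_0, A² and the length scale cancel in the ratio: P = ∫_{0}^{0.56} e^(-2·t) dt / ∫_{0}^{∞} e^(-2·t) dt.
With ∫ e^(-2·t) dt = -e^(-2·t)/2 + C, the region integral is 1/2 - e^(-28/25)/2 and the full one is 1/2.
This works out to P = 0.67372.

P ≈ 0.6737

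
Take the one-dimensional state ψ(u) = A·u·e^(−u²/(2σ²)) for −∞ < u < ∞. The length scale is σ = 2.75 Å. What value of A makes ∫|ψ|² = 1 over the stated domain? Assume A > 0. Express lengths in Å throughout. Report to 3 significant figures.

A ≈ 0.233 Å^(-3/2)

Require ∫ |ψ|² du = 1 over the whole domain.
Differentiating ∫e^(−αu²) du = √(π/α) under α to get the higher moments, the integral (without the A² prefactor) comes out to √(π)·σ^3/2.
So A² = (√(π)·σ^3/2)^(−1).
With σ = 2.75: A² = 0.05426 and A = 0.2329.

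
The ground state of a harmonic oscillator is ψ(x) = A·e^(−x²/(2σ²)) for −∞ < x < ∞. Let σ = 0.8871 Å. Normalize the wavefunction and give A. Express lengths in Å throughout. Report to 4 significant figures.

A ≈ 0.7975 Å^(-1/2)

We need A² ∫|f|² dx = 1, taking the integral from −∞ to ∞.
With ∫_{−∞}^{∞} x^(2m) e^(−αx²) dx = (2m−1)!!·√π / (2^m α^(m+1/2)), the integral (without the A² prefactor) comes out to √(π)·σ.
So A² = (√(π)·σ)^(−1).
Substituting σ = 0.8871 gives A² = 0.63599, so A = 0.79749.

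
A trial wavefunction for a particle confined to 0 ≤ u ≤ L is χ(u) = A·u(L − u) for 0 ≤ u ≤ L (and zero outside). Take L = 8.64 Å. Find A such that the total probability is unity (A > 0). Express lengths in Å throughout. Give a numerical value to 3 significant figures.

A ≈ 0.0250 Å^(-5/2)

We need A² ∫|f|² du = 1, taking the integral from 0 to L.
With χ = A·u(L − u), the integral evaluates to A²·[L^5/30].
With L = 8.64: A² = 0.0006231 and A = 0.02496.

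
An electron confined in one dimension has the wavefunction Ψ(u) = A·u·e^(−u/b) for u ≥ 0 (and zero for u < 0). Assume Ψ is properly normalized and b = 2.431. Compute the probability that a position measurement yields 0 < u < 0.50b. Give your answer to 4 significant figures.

P ≈ 0.08030

|Ψ|² is the probability density, so P = ∫_{0}^{0.50b} |Ψ|² du.
Since A² = 1/(b^3/4), this is the region integral divided by the full normalization integral.
Let t = u/b; then A² and the length scale cancel, so P = ∫_{0}^{0.50} t^2·e^(-2·t) dt ÷ ∫_{0}^{∞} t^2·e^(-2·t) dt.
An antiderivative of t^2·e^(-2·t) is -(2·t^2 + 2·t + 1)·e^(-2·t)/4; evaluating from 0 to 0.50 gives 1/4 - 5·e^(-1)/8, while the full integral is 1/4.
The result is P = 0.080301.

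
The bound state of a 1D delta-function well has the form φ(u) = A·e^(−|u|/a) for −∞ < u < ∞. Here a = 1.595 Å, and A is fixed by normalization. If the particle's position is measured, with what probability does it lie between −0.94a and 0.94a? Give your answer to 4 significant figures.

The probability is P = ∫ |φ|² du over [−0.94a, 0.94a].
Since A² = 1/(a), this is the region integral divided by the full normalization integral.
Both integrals are even about u = 0, so only the u ≥ 0 halves are needed (the factors of 2 cancel). Substituting t = u/a, A² and the length scale cancel in the ratio: P = ∫_{0}^{0.94} e^(-2·t) dt / ∫_{0}^{∞} e^(-2·t) dt.
Using ∫ e^(-2·t) dt = -e^(-2·t)/2, the numerator is 1/2 - e^(-47/25)/2 and the denominator is 1/2.
The result is P = 0.84741.

P ≈ 0.8474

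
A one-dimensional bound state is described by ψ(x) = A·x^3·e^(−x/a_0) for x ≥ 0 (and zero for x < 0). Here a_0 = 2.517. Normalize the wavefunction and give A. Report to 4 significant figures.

We need A² ∫|f|² dx = 1, taking the integral from 0 to ∞.
Recall ∫₀^∞ x^m e^(−x/β) dx = m!·β^(m+1), the integral (without the A² prefactor) comes out to 45·a_0^7/8.
Setting this equal to 1 gives A² = 1/(45·a_0^7/8).
Substituting a_0 = 2.517 gives A² = 0.00027778, so A = 0.016667.

A ≈ 0.01667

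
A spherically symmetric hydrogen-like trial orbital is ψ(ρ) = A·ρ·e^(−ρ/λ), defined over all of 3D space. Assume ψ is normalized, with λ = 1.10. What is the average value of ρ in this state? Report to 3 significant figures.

The expectation value is the |ψ|²-weighted average of ρ: ∫ ρ|ψ|² 4πρ² dρ.
Since the A² factors cancel between numerator and denominator, ⟨ρ⟩ = 5·λ/2.
With λ = 1.10, ⟨ρ⟩ = 2.750.

⟨ρ⟩ ≈ 2.75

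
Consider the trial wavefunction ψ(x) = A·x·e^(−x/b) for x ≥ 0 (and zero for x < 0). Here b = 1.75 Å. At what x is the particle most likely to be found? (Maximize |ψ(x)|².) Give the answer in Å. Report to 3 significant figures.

Set d/dx [|ψ(x)|²] = 0 and solve for x > 0.
Solving yields x = b.
With b = 1.75, the most probable position is 1.750 Å.

x ≈ 1.75 Å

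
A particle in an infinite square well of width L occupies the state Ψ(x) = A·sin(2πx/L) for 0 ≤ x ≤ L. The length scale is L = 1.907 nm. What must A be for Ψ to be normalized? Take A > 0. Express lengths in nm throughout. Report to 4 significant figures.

A ≈ 1.024 nm^(-1/2)

The normalization condition is ∫|Ψ|² dx = 1 from 0 to L.
Carrying out the integral gives A² · L/2.
So A² = (L/2)^(−1).
With L = 1.907: A² = 1.0488 and A = 1.0241.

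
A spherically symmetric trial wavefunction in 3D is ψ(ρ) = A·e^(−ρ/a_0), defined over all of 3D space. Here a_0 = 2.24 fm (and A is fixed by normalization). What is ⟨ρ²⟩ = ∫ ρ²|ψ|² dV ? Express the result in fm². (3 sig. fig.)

⟨ρ²⟩ = ∫ ρ^2 |ψ|² 4πρ² dρ over the full domain.
Since the A² factors cancel between numerator and denominator, ⟨ρ²⟩ = 3·a_0^2.
Putting a_0 = 2.24 gives 15.05.

⟨ρ^2⟩ ≈ 15.1 fm^2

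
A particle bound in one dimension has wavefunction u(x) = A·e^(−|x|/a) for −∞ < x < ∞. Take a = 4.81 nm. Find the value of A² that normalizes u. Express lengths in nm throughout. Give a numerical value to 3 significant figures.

A^2 ≈ 0.208 nm^(-1)

We need A² ∫|f|² dx = 1, taking the integral from −∞ to ∞.
Using ∫₀^∞ xⁿ e^(−αx) dx = n!/αⁿ⁺¹, the integral (without the A² prefactor) comes out to a.
Plugging in a = 4.81 yields A = 0.4560.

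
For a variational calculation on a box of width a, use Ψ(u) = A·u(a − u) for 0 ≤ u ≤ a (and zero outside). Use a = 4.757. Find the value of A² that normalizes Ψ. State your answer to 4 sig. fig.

A^2 ≈ 0.01232

Require ∫ |Ψ|² du = 1 over the whole domain.
The integral (without the A² prefactor) comes out to a^5/30.
So A² = (a^5/30)^(−1).
Plugging in a = 4.757 yields A = 0.11098.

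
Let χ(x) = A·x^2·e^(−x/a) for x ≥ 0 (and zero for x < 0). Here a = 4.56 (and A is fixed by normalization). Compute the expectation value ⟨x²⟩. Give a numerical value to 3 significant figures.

⟨x^2⟩ ≈ 156

The expectation value is the |χ|²-weighted average of x^2: ∫ x^2|χ|² dx.
With ∫₀^∞ x^6 e^(−αx) dx = 6!/α^7, since the A² factors cancel between numerator and denominator, ⟨x²⟩ = 15·a^2/2.
Putting a = 4.56 gives 156.0.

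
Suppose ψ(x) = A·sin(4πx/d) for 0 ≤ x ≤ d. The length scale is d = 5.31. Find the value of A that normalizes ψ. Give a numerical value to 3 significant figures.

A ≈ 0.614

Normalization requires ∫|ψ|² dx = 1, integrated from 0 to d.
With ∫₀^d sin²(nπx/d) dx = d/2, with ψ = A·sin(4πx/d), the integral evaluates to A²·[d/2].
Plugging in d = 5.31 yields A = 0.6137.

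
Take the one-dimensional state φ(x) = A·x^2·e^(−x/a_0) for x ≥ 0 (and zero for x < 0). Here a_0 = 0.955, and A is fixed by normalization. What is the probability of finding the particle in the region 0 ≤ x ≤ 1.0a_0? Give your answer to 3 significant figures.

P ≈ 0.0527

|φ|² is the probability density, so P = ∫_{0}^{1.0a_0} |φ|² dx.
Since A² = 1/(3·a_0^5/4), this is the region integral divided by the full normalization integral.
In terms of u = x/a_0 (A² and the length scale cancel between numerator and denominator), P = [∫_{0}^{1.0} u^4·e^(-2·u) du] / [∫_{0}^{∞} u^4·e^(-2·u) du].
With ∫ u^4·e^(-2·u) du = -(u^4/2 + u^3 + 3·u^2/2 + 3·u/2 + 3/4)·e^(-2·u) + C, the region integral is 3/4 - 21·e^(-2)/4 and the full one is 3/4.
The result is P = 0.05265.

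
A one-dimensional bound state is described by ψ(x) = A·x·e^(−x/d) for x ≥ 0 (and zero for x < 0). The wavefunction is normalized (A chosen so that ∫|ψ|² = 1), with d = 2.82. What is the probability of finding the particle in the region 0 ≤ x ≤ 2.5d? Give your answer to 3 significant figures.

P = ∫_{0}^{2.5d} |ψ(x)|² dx.
Since A² = 1/(d^3/4), this is the region integral divided by the full normalization integral.
In terms of u = x/d (A² and the length scale cancel between numerator and denominator), P = [∫_{0}^{2.5} u^2·e^(-2·u) du] / [∫_{0}^{∞} u^2·e^(-2·u) du].
With ∫ u^2·e^(-2·u) du = -(2·u^2 + 2·u + 1)·e^(-2·u)/4 + C, the region integral is 1/4 - 37·e^(-5)/8 and the full one is 1/4.
Taking the ratio, P = 0.8753.

P ≈ 0.875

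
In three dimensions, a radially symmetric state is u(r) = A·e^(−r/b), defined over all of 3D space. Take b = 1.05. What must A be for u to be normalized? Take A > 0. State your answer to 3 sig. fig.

A ≈ 0.524

Normalization requires ∫|u|² 4πr² dr = 1, integrated from 0 to ∞.
The angular integral contributes 4π, leaving ∫₀^∞ r²|u|² dr.
Using ∫₀^∞ rⁿ e^(−αr) dr = n!/αⁿ⁺¹, with u = A·e^(−r/b), the integral evaluates to A²·[π·b^3].
Setting this equal to 1 gives A² = 1/(π·b^3).
Substituting b = 1.05 gives A² = 0.2750, so A = 0.5244.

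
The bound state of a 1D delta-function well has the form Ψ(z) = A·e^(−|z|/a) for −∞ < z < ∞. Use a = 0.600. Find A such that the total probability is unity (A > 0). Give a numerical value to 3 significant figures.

Require ∫ |Ψ|² dz = 1 over the whole domain.
∫|Ψ|² dz = A²·(a).
Hence A² = 1/[a].
Plugging in a = 0.600 yields A = 1.291.

A ≈ 1.29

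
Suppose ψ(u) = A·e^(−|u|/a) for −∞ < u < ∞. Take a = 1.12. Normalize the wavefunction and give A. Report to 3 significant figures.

The normalization condition is ∫|ψ|² du = 1 from −∞ to ∞.
∫|ψ|² du = A²·(a).
So A² = (a)^(−1).
Substituting a = 1.12 gives A² = 0.8929, so A = 0.9449.

A ≈ 0.945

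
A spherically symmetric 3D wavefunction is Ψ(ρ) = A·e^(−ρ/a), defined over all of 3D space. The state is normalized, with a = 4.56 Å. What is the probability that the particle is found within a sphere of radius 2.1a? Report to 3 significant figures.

P ≈ 0.790

With dV = 4πρ²dρ, the probability is ∫|Ψ|² dV over ρ ≤ 2.1a.
The full normalization integral is A²·[π·a^3] = 1, fixing A².
Substituting u = ρ/a, A², 4π and the length scale all cancel in the ratio: P = ∫_{0}^{2.1} u^2·e^(-2·u) du / ∫_{0}^{∞} u^2·e^(-2·u) du.
Using ∫ u^2·e^(-2·u) du = -(2·u^2 + 2·u + 1)·e^(-2·u)/4, the numerator is 1/4 - 701·e^(-21/5)/200 and the denominator is 1/4.
This evaluates to P = 0.7898.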